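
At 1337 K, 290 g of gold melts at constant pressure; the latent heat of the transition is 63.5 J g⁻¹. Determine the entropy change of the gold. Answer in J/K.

Heat absorbed by the substance: Q = mL = 290 × 63.5 = 18415 J.
At constant T, ΔS = Q_rev/T = 18415 / 1337 = 13.8 J/K.

ΔS = 13.8 J/K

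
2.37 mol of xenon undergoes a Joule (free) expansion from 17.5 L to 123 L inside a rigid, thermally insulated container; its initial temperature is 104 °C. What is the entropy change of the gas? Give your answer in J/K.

ΔS_gas = 38.4 J/K

For an ideal gas in free expansion Q = 0 and W = 0, so T is unchanged.
Entropy is a state function; using a reversible isothermal path, ΔS_gas = nR ln(V₂/V₁) = 2.37 × 8.314 × ln(123/17.5) = 38.4 J/K.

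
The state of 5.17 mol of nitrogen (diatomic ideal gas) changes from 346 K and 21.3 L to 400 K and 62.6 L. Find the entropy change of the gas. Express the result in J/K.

ΔS = 61.9 J/K

Entropy is a state function: ΔS = nC_V ln(T₂/T₁) + nR ln(V₂/V₁), with C_V = 5R/2 = 20.79 J mol⁻¹ K⁻¹ for a diatomic ideal gas.
ΔS = 5.17 × [20.79 × ln(400/346) + 8.314 × ln(62.6/21.3)] = 61.9 J/K.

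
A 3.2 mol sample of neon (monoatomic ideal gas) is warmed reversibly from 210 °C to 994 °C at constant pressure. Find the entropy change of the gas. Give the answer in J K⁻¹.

ΔS = 64.1 J/K

In kelvin: T₁ = 483.15 K, T₂ = 1267.15 K. At constant pressure, ΔS = nC_p ln(T₂/T₁) with C_p = 5R/2 = 20.79 J mol⁻¹ K⁻¹.
ΔS = 3.2 × 20.79 × ln(1267.15/483.15) = 64.1 J/K.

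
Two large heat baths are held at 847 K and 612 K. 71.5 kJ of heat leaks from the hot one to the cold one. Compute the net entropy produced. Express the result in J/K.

ΔS_hot = −Q/T_H = −71500/847 = -84.42 J/K and ΔS_cold = +Q/T_C = 71500/612 = 116.8 J/K.
ΔS_total = -84.42 + 116.8 = 32.4 J/K, positive as the second law requires.

ΔS_total = 32.4 J/K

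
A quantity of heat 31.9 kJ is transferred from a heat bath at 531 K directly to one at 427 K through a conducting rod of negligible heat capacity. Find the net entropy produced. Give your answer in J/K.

ΔS_total = 14.6 J/K

ΔS_hot = −Q/T_H = −31900/531 = -60.08 J/K and ΔS_cold = +Q/T_C = 31900/427 = 74.71 J/K.
ΔS_total = -60.08 + 74.71 = 14.6 J/K, positive as the second law requires.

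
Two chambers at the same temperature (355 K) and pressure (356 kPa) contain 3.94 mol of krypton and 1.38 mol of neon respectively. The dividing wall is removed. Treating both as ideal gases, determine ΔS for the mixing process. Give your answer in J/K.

ΔS_mix = 25.3 J/K

Mole fractions: x_A = 3.94/5.32 = 0.741, x_B = 0.259.
ΔS_mix = −R(n_A ln x_A + n_B ln x_B) = −8.314 × (3.94 ln 0.741 + 1.38 ln 0.259) = 25.3 J/K.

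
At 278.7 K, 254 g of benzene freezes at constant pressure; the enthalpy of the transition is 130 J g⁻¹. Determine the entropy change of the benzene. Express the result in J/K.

Heat released by the substance: Q = −mL = −254 × 130 = −33020 J.
At constant T, ΔS = Q_rev/T = −33020 / 278.7 = -118 J/K.

ΔS = -118 J/K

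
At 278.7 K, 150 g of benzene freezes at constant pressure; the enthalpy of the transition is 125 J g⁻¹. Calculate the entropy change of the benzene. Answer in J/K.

ΔS = -67.3 J/K

Heat released by the substance: Q = −mL = −150 × 125 = −18750 J.
At constant T, ΔS = Q_rev/T = −18750 / 278.7 = -67.3 J/K.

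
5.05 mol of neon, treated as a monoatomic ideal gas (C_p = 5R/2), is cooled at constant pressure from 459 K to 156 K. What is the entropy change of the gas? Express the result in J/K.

ΔS = -113 J/K

At constant pressure, ΔS = nC_p ln(T₂/T₁) with C_p = 5R/2 = 20.79 J mol⁻¹ K⁻¹.
ΔS = 5.05 × 20.79 × ln(156/459) = -113 J/K.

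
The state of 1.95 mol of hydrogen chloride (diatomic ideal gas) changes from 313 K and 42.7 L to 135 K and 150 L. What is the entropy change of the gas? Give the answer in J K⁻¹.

ΔS = -13.7 J/K

Entropy is a state function: ΔS = nC_V ln(T₂/T₁) + nR ln(V₂/V₁), with C_V = 5R/2 = 20.79 J mol⁻¹ K⁻¹ for a diatomic ideal gas.
ΔS = 1.95 × [20.79 × ln(135/313) + 8.314 × ln(150/42.7)] = -13.7 J/K.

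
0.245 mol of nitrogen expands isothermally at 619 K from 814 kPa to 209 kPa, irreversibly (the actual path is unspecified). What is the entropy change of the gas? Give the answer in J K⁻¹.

Entropy is a state function, so ΔS_gas depends only on the end states.
For an isothermal ideal gas ΔS_gas = nR ln(P₁/P₂) = 0.245 × 8.314 × ln(814/209) = 2.77 J/K.

ΔS_gas = 2.77 J/K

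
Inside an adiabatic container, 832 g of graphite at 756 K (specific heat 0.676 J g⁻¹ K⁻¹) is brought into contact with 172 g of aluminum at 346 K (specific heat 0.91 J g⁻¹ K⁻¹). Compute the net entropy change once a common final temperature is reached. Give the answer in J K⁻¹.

Energy balance: T_f = (m₁c₁T₁ + m₂c₂T₂)/(m₁c₁ + m₂c₂) = 666.74 K.
ΔS₁ = m₁c₁ ln(T_f/T₁) = 562.432 × ln(666.74/756) = -70.66 J/K.
ΔS₂ = m₂c₂ ln(T_f/T₂) = 156.52 × ln(666.74/346) = 102.7 J/K.
ΔS_total = -70.66 + 102.7 = 32 J/K.

ΔS_total = 32 J/K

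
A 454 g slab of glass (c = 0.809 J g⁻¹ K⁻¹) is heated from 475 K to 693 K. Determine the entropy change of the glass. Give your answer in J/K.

ΔS = ∫dQ_rev/T = m c ln(T₂/T₁) = 454 × 0.809 × ln(693/475) = 139 J/K.

ΔS = 139 J/K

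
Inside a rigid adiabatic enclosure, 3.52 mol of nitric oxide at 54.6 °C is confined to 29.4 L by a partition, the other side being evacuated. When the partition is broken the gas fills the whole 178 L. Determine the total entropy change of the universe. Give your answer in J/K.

ΔS_universe = 52.7 J/K

For an ideal gas in free expansion Q = 0 and W = 0, so T is unchanged.
Entropy is a state function; using a reversible isothermal path, ΔS_gas = nR ln(V₂/V₁) = 3.52 × 8.314 × ln(178/29.4) = 52.7 J/K.
The insulated surroundings exchange no heat, so ΔS_surr = 0 and ΔS_universe = ΔS_gas.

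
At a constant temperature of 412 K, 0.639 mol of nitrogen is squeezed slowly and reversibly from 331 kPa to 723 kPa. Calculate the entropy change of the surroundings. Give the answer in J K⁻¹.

ΔS_surr = 4.15 J/K

For an isothermal ideal gas ΔS_gas = nR ln(P₁/P₂) = 0.639 × 8.314 × ln(331/723) = -4.15 J/K.
The process is reversible, so ΔS_surr = −ΔS_gas = 4.15 J/K and ΔS_universe = 0.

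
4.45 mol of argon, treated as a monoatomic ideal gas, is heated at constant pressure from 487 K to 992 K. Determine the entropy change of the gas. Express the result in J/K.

ΔS = 65.8 J/K

At constant pressure, ΔS = nC_p ln(T₂/T₁) with C_p = 5R/2 = 20.79 J mol⁻¹ K⁻¹.
ΔS = 4.45 × 20.79 × ln(992/487) = 65.8 J/K.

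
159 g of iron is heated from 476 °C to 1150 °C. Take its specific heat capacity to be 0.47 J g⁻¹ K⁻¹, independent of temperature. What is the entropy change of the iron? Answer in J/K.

ΔS = 48 J/K

In kelvin: T₁ = 749.15 K, T₂ = 1423.15 K. ΔS = ∫dQ_rev/T = m c ln(T₂/T₁) = 159 × 0.47 × ln(1423.15/749.15) = 48 J/K.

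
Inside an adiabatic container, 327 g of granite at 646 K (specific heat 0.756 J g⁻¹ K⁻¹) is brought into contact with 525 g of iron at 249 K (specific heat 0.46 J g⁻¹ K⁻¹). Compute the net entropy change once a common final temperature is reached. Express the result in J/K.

Energy balance: T_f = (m₁c₁T₁ + m₂c₂T₂)/(m₁c₁ + m₂c₂) = 449.82 K.
ΔS₁ = m₁c₁ ln(T_f/T₁) = 247.212 × ln(449.82/646) = -89.48 J/K.
ΔS₂ = m₂c₂ ln(T_f/T₂) = 241.5 × ln(449.82/249) = 142.8 J/K.
ΔS_total = -89.48 + 142.8 = 53.3 J/K.

ΔS_total = 53.3 J/K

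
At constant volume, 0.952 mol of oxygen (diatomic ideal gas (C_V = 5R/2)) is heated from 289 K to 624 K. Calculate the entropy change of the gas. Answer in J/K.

At constant volume, ΔS = nC_V ln(T₂/T₁) with C_V = 5R/2 = 20.79 J mol⁻¹ K⁻¹.
ΔS = 0.952 × 20.79 × ln(624/289) = 15.2 J/K.

ΔS = 15.2 J/K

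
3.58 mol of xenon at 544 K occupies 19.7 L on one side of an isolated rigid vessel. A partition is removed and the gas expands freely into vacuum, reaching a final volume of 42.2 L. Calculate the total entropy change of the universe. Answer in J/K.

For an ideal gas in free expansion Q = 0 and W = 0, so T is unchanged.
Entropy is a state function; using a reversible isothermal path, ΔS_gas = nR ln(V₂/V₁) = 3.58 × 8.314 × ln(42.2/19.7) = 22.7 J/K.
The insulated surroundings exchange no heat, so ΔS_surr = 0 and ΔS_universe = ΔS_gas.

ΔS_universe = 22.7 J/K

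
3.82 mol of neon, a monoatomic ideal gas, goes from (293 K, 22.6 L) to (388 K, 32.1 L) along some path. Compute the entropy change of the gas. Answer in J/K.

Entropy is a state function: ΔS = nC_V ln(T₂/T₁) + nR ln(V₂/V₁), with C_V = 3R/2 = 12.47 J mol⁻¹ K⁻¹ for a monoatomic ideal gas.
ΔS = 3.82 × [12.47 × ln(388/293) + 8.314 × ln(32.1/22.6)] = 24.5 J/K.

ΔS = 24.5 J/K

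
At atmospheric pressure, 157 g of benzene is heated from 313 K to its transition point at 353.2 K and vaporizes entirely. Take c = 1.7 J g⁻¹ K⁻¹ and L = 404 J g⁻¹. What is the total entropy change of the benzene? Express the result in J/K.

ΔS = 212 J/K

Warming step: ΔS₁ = m c ln(T_tr/T_i) = 157 × 1.7 × ln(353.2/313) = 32.25 J/K.
Phase change: ΔS₂ = +mL/T_tr = 157 × 404 / 353.2 = 179.6 J/K.
ΔS_total = (32.25) + (179.6) = 212 J/K.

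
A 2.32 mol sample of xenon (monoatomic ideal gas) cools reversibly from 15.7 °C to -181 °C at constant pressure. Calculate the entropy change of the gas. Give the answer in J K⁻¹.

ΔS = -55.1 J/K

In kelvin: T₁ = 288.85 K, T₂ = 92.15 K. At constant pressure, ΔS = nC_p ln(T₂/T₁) with C_p = 5R/2 = 20.79 J mol⁻¹ K⁻¹.
ΔS = 2.32 × 20.79 × ln(92.15/288.85) = -55.1 J/K.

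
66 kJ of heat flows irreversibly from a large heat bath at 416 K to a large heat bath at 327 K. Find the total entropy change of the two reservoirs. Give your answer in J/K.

ΔS_hot = −Q/T_H = −66000/416 = -158.65 J/K and ΔS_cold = +Q/T_C = 66000/327 = 201.83 J/K.
ΔS_total = -158.65 + 201.83 = 43.2 J/K, positive as the second law requires.

ΔS_total = 43.2 J/K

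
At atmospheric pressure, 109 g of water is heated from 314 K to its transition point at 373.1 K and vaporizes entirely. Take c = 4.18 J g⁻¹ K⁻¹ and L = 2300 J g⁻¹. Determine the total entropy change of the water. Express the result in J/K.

Warming step: ΔS₁ = m c ln(T_tr/T_i) = 109 × 4.18 × ln(373.1/314) = 78.573 J/K.
Phase change: ΔS₂ = +mL/T_tr = 109 × 2300 / 373.1 = 671.94 J/K.
ΔS_total = (78.573) + (671.94) = 751 J/K.

ΔS = 751 J/K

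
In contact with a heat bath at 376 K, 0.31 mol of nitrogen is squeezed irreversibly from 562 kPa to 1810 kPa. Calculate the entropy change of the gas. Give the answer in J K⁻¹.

Entropy is a state function, so ΔS_gas depends only on the end states.
For an isothermal ideal gas ΔS_gas = nR ln(P₁/P₂) = 0.31 × 8.314 × ln(562/1810) = -3.01 J/K.

ΔS_gas = -3.01 J/K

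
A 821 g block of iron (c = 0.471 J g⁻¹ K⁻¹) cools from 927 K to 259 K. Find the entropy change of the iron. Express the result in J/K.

ΔS = ∫dQ_rev/T = m c ln(T₂/T₁) = 821 × 0.471 × ln(259/927) = -493 J/K.

ΔS = -493 J/K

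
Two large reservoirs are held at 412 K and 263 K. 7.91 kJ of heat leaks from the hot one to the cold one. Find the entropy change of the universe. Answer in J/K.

ΔS_total = 10.9 J/K

ΔS_hot = −Q/T_H = −7910/412 = -19.2 J/K and ΔS_cold = +Q/T_C = 7910/263 = 30.08 J/K.
ΔS_total = -19.2 + 30.08 = 10.9 J/K, positive as the second law requires.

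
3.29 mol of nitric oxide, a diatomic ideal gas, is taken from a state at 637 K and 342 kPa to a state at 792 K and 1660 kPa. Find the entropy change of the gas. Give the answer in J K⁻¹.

ΔS = -22.4 J/K

ΔS = nC_p ln(T₂/T₁) − nR ln(P₂/P₁), with C_p = 7R/2 = 29.1 J mol⁻¹ K⁻¹ for a diatomic ideal gas.
ΔS = 3.29 × [29.1 × ln(792/637) − 8.314 × ln(1660/342)] = -22.4 J/K.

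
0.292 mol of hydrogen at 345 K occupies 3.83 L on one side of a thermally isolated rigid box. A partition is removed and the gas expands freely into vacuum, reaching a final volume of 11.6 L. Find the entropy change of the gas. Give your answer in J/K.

For an ideal gas in free expansion Q = 0 and W = 0, so T is unchanged.
Entropy is a state function; using a reversible isothermal path, ΔS_gas = nR ln(V₂/V₁) = 0.292 × 8.314 × ln(11.6/3.83) = 2.69 J/K.

ΔS_gas = 2.69 J/K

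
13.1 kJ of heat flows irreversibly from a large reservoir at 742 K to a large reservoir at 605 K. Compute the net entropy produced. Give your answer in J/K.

ΔS_total = 4 J/K

ΔS_hot = −Q/T_H = −13100/742 = -17.65 J/K and ΔS_cold = +Q/T_C = 13100/605 = 21.65 J/K.
ΔS_total = -17.65 + 21.65 = 4 J/K, positive as the second law requires.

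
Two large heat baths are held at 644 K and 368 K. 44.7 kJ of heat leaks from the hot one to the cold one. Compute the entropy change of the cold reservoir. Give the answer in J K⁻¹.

The cold reservoir gains heat Q, so ΔS_cold = +Q/T_C = 44700/368 = 121 J/K.

ΔS_cold = 121 J/K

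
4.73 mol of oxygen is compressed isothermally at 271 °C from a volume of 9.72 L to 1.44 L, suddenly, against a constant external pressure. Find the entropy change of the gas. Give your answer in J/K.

Entropy is a state function, so ΔS_gas depends only on the end states.
For an isothermal ideal gas ΔS_gas = nR ln(V₂/V₁) = 4.73 × 8.314 × ln(1.44/9.72) = -75.1 J/K.

ΔS_gas = -75.1 J/K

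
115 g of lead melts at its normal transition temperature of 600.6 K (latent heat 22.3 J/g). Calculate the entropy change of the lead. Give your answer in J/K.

Heat absorbed by the substance: Q = mL = 115 × 22.3 = 2564.5 J.
At constant T, ΔS = Q_rev/T = 2564.5 / 600.6 = 4.27 J/K.

ΔS = 4.27 J/K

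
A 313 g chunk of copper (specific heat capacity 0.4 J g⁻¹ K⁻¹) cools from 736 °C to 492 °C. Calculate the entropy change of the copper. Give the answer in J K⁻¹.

In kelvin: T₁ = 1009.15 K, T₂ = 765.15 K. ΔS = ∫dQ_rev/T = m c ln(T₂/T₁) = 313 × 0.4 × ln(765.15/1009.15) = -34.7 J/K.

ΔS = -34.7 J/K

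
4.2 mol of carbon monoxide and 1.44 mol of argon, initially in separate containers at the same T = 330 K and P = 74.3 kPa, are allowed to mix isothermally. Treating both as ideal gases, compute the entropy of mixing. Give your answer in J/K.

ΔS_mix = 26.6 J/K

Mole fractions: x_A = 4.2/5.64 = 0.745, x_B = 0.255.
ΔS_mix = −R(n_A ln x_A + n_B ln x_B) = −8.314 × (4.2 ln 0.745 + 1.44 ln 0.255) = 26.6 J/K.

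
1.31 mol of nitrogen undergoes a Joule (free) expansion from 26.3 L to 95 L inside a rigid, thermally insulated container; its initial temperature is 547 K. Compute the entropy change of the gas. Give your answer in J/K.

For an ideal gas in free expansion Q = 0 and W = 0, so T is unchanged.
Entropy is a state function; using a reversible isothermal path, ΔS_gas = nR ln(V₂/V₁) = 1.31 × 8.314 × ln(95/26.3) = 14 J/K.

ΔS_gas = 14 J/K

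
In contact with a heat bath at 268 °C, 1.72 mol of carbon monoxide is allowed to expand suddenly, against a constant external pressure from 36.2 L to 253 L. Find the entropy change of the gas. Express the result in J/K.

ΔS_gas = 27.8 J/K

Entropy is a state function, so ΔS_gas depends only on the end states.
For an isothermal ideal gas ΔS_gas = nR ln(V₂/V₁) = 1.72 × 8.314 × ln(253/36.2) = 27.8 J/K.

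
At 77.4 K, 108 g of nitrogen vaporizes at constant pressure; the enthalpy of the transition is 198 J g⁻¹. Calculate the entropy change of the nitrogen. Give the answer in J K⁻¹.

Heat absorbed by the substance: Q = mL = 108 × 198 = 21384 J.
At constant T, ΔS = Q_rev/T = 21384 / 77.4 = 276 J/K.

ΔS = 276 J/K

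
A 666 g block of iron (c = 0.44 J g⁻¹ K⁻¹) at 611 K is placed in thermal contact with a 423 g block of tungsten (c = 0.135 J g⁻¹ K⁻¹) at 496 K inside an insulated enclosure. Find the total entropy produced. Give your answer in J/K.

ΔS_total = 0.991 J/K

Energy balance: T_f = (m₁c₁T₁ + m₂c₂T₂)/(m₁c₁ + m₂c₂) = 592.24 K.
ΔS₁ = m₁c₁ ln(T_f/T₁) = 293.04 × ln(592.24/611) = -9.1361 J/K.
ΔS₂ = m₂c₂ ln(T_f/T₂) = 57.105 × ln(592.24/496) = 10.127 J/K.
ΔS_total = -9.1361 + 10.127 = 0.991 J/K.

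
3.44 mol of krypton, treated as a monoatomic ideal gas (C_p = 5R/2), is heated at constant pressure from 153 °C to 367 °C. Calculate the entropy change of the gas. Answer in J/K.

ΔS = 29.1 J/K

In kelvin: T₁ = 426.15 K, T₂ = 640.15 K. At constant pressure, ΔS = nC_p ln(T₂/T₁) with C_p = 5R/2 = 20.79 J mol⁻¹ K⁻¹.
ΔS = 3.44 × 20.79 × ln(640.15/426.15) = 29.1 J/K.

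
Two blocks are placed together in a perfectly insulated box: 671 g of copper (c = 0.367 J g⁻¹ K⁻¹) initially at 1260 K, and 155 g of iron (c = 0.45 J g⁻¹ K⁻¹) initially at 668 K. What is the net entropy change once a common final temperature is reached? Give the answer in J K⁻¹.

Energy balance: T_f = (m₁c₁T₁ + m₂c₂T₂)/(m₁c₁ + m₂c₂) = 1129.3 K.
ΔS₁ = m₁c₁ ln(T_f/T₁) = 246.257 × ln(1129.3/1260) = -26.962 J/K.
ΔS₂ = m₂c₂ ln(T_f/T₂) = 69.75 × ln(1129.3/668) = 36.625 J/K.
ΔS_total = -26.962 + 36.625 = 9.66 J/K.

ΔS_total = 9.66 J/K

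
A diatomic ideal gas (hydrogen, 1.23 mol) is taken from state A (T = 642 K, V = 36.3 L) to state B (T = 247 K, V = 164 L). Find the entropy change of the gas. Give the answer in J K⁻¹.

ΔS = -9 J/K

Entropy is a state function: ΔS = nC_V ln(T₂/T₁) + nR ln(V₂/V₁), with C_V = 5R/2 = 20.79 J mol⁻¹ K⁻¹ for a diatomic ideal gas.
ΔS = 1.23 × [20.79 × ln(247/642) + 8.314 × ln(164/36.3)] = -9 J/K.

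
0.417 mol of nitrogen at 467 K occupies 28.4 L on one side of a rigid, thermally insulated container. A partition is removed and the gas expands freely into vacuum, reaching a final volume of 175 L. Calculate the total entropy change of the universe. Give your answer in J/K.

No heat is exchanged and no work is done, so the ideal-gas temperature stays constant.
Entropy is a state function; using a reversible isothermal path, ΔS_gas = nR ln(V₂/V₁) = 0.417 × 8.314 × ln(175/28.4) = 6.3 J/K.
The insulated surroundings exchange no heat, so ΔS_surr = 0 and ΔS_universe = ΔS_gas.

ΔS_universe = 6.3 J/K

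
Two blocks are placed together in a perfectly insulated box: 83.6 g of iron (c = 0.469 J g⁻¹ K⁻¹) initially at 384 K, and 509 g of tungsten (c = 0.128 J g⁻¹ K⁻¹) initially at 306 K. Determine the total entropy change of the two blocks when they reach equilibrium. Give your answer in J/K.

ΔS_total = 0.642 J/K

Energy balance: T_f = (m₁c₁T₁ + m₂c₂T₂)/(m₁c₁ + m₂c₂) = 335.3 K.
ΔS₁ = m₁c₁ ln(T_f/T₁) = 39.2084 × ln(335.3/384) = -5.3168 J/K.
ΔS₂ = m₂c₂ ln(T_f/T₂) = 65.152 × ln(335.3/306) = 5.9585 J/K.
ΔS_total = -5.3168 + 5.9585 = 0.642 J/K.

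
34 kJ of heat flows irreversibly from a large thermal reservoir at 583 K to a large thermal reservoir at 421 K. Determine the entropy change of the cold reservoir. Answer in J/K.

The cold reservoir gains heat Q, so ΔS_cold = +Q/T_C = 34000/421 = 80.8 J/K.

ΔS_cold = 80.8 J/K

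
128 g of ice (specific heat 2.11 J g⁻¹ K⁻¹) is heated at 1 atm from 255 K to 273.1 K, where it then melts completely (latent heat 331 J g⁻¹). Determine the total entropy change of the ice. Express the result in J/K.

Warming step: ΔS₁ = m c ln(T_tr/T_i) = 128 × 2.11 × ln(273.1/255) = 18.52 J/K.
Phase change: ΔS₂ = +mL/T_tr = 128 × 331 / 273.1 = 155.1 J/K.
ΔS_total = (18.52) + (155.1) = 174 J/K.

ΔS = 174 J/K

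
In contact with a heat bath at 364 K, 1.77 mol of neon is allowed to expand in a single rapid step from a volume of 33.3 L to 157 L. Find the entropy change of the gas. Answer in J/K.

ΔS_gas = 22.8 J/K

Entropy is a state function, so ΔS_gas depends only on the end states.
For an isothermal ideal gas ΔS_gas = nR ln(V₂/V₁) = 1.77 × 8.314 × ln(157/33.3) = 22.8 J/K.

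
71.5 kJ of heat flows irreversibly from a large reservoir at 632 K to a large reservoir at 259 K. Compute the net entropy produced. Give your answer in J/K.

ΔS_hot = −Q/T_H = −71500/632 = -113.1 J/K and ΔS_cold = +Q/T_C = 71500/259 = 276.1 J/K.
ΔS_total = -113.1 + 276.1 = 163 J/K, positive as the second law requires.

ΔS_total = 163 J/K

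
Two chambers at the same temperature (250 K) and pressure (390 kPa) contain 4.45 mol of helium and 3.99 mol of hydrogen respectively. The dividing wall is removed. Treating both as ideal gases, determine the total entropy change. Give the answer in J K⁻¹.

Mole fractions: x_A = 4.45/8.44 = 0.527, x_B = 0.473.
ΔS_mix = −R(n_A ln x_A + n_B ln x_B) = −8.314 × (4.45 ln 0.527 + 3.99 ln 0.473) = 48.5 J/K.

ΔS_mix = 48.5 J/K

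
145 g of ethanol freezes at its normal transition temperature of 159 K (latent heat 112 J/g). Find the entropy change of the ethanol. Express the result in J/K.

ΔS = -102 J/K

Heat released by the substance: Q = −mL = −145 × 112 = −16240 J.
At constant T, ΔS = Q_rev/T = −16240 / 159 = -102 J/K.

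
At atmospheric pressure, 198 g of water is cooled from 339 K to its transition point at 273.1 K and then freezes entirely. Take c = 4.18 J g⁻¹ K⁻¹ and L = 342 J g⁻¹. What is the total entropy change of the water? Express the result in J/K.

Cooling step: ΔS₁ = m c ln(T_tr/T_i) = 198 × 4.18 × ln(273.1/339) = -178.9 J/K.
Phase change: ΔS₂ = −mL/T_tr = −198 × 342 / 273.1 = -248 J/K.
ΔS_total = (-178.9) + (-248) = -427 J/K.

ΔS = -427 J/K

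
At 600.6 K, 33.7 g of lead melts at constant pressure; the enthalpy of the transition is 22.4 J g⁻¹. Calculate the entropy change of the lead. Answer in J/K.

ΔS = 1.26 J/K

Heat absorbed by the substance: Q = mL = 33.7 × 22.4 = 754.88 J.
At constant T, ΔS = Q_rev/T = 754.88 / 600.6 = 1.26 J/K.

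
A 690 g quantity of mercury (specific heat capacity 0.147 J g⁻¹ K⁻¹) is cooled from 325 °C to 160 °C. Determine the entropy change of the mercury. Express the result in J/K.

ΔS = -32.7 J/K

In kelvin: T₁ = 598.15 K, T₂ = 433.15 K. ΔS = ∫dQ_rev/T = m c ln(T₂/T₁) = 690 × 0.147 × ln(433.15/598.15) = -32.7 J/K.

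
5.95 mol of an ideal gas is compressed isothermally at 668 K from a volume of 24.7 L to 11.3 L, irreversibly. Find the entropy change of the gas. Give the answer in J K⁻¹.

ΔS_gas = -38.7 J/K

Entropy is a state function, so ΔS_gas depends only on the end states.
For an isothermal ideal gas ΔS_gas = nR ln(V₂/V₁) = 5.95 × 8.314 × ln(11.3/24.7) = -38.7 J/K.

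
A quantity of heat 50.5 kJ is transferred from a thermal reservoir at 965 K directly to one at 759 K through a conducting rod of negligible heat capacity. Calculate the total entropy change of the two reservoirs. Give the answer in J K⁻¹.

ΔS_total = 14.2 J/K

ΔS_hot = −Q/T_H = −50500/965 = -52.33 J/K and ΔS_cold = +Q/T_C = 50500/759 = 66.53 J/K.
ΔS_total = -52.33 + 66.53 = 14.2 J/K, positive as the second law requires.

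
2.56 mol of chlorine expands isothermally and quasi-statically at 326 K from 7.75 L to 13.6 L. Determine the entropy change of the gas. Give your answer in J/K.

For an isothermal ideal gas ΔS_gas = nR ln(V₂/V₁) = 2.56 × 8.314 × ln(13.6/7.75) = 12 J/K.

ΔS_gas = 12 J/K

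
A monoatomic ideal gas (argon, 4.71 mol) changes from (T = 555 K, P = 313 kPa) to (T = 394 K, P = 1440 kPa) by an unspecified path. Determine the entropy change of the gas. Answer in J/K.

ΔS = -93.3 J/K

ΔS = nC_p ln(T₂/T₁) − nR ln(P₂/P₁), with C_p = 5R/2 = 20.79 J mol⁻¹ K⁻¹ for a monoatomic ideal gas.
ΔS = 4.71 × [20.79 × ln(394/555) − 8.314 × ln(1440/313)] = -93.3 J/K.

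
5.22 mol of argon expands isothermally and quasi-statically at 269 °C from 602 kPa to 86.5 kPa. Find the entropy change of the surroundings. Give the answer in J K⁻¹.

For an isothermal ideal gas ΔS_gas = nR ln(P₁/P₂) = 5.22 × 8.314 × ln(602/86.5) = 84.2 J/K.
The process is reversible, so ΔS_surr = −ΔS_gas = -84.2 J/K and ΔS_universe = 0.

ΔS_surr = -84.2 J/K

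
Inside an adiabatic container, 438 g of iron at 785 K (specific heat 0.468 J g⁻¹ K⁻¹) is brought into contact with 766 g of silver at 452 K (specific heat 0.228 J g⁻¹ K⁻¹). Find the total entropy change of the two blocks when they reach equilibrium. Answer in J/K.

Energy balance: T_f = (m₁c₁T₁ + m₂c₂T₂)/(m₁c₁ + m₂c₂) = 631.8 K.
ΔS₁ = m₁c₁ ln(T_f/T₁) = 204.984 × ln(631.8/785) = -44.5 J/K.
ΔS₂ = m₂c₂ ln(T_f/T₂) = 174.648 × ln(631.8/452) = 58.49 J/K.
ΔS_total = -44.5 + 58.49 = 14 J/K.

ΔS_total = 14 J/K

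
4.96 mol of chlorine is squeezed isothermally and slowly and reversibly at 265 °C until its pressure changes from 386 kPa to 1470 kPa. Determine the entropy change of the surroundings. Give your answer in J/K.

ΔS_surr = 55.1 J/K

For an isothermal ideal gas ΔS_gas = nR ln(P₁/P₂) = 4.96 × 8.314 × ln(386/1470) = -55.1 J/K.
The process is reversible, so ΔS_surr = −ΔS_gas = 55.1 J/K and ΔS_universe = 0.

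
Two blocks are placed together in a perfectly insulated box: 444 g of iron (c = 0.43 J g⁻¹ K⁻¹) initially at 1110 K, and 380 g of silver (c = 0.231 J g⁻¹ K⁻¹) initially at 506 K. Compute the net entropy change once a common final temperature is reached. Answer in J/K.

Energy balance: T_f = (m₁c₁T₁ + m₂c₂T₂)/(m₁c₁ + m₂c₂) = 919.76 K.
ΔS₁ = m₁c₁ ln(T_f/T₁) = 190.92 × ln(919.76/1110) = -35.89 J/K.
ΔS₂ = m₂c₂ ln(T_f/T₂) = 87.78 × ln(919.76/506) = 52.46 J/K.
ΔS_total = -35.89 + 52.46 = 16.6 J/K.

ΔS_total = 16.6 J/K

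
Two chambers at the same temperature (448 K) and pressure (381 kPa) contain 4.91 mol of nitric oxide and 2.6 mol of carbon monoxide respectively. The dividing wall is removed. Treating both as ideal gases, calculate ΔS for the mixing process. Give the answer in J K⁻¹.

Mole fractions: x_A = 4.91/7.51 = 0.654, x_B = 0.346.
ΔS_mix = −R(n_A ln x_A + n_B ln x_B) = −8.314 × (4.91 ln 0.654 + 2.6 ln 0.346) = 40.3 J/K.

ΔS_mix = 40.3 J/K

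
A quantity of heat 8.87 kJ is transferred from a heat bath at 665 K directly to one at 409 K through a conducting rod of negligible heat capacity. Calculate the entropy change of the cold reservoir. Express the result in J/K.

The cold reservoir gains heat Q, so ΔS_cold = +Q/T_C = 8870/409 = 21.7 J/K.

ΔS_cold = 21.7 J/K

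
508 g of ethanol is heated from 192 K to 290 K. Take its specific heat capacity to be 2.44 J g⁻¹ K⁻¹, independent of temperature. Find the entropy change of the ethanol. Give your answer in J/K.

ΔS = 511 J/K

ΔS = ∫dQ_rev/T = m c ln(T₂/T₁) = 508 × 2.44 × ln(290/192) = 511 J/K.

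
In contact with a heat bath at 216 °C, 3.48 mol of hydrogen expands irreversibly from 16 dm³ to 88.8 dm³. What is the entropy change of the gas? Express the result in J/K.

ΔS_gas = 49.6 J/K

Entropy is a state function, so ΔS_gas depends only on the end states.
For an isothermal ideal gas ΔS_gas = nR ln(V₂/V₁) = 3.48 × 8.314 × ln(88.8/16) = 49.6 J/K.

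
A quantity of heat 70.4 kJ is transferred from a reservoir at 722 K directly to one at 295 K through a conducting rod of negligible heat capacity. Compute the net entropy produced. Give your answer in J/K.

ΔS_total = 141 J/K

ΔS_hot = −Q/T_H = −70400/722 = -97.51 J/K and ΔS_cold = +Q/T_C = 70400/295 = 238.6 J/K.
ΔS_total = -97.51 + 238.6 = 141 J/K, positive as the second law requires.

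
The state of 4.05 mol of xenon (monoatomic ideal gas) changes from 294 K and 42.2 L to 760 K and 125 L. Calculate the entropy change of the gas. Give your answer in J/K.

Entropy is a state function: ΔS = nC_V ln(T₂/T₁) + nR ln(V₂/V₁), with C_V = 3R/2 = 12.47 J mol⁻¹ K⁻¹ for a monoatomic ideal gas.
ΔS = 4.05 × [12.47 × ln(760/294) + 8.314 × ln(125/42.2)] = 84.5 J/K.

ΔS = 84.5 J/K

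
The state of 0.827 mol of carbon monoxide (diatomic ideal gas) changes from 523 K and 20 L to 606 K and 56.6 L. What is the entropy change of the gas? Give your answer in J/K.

Entropy is a state function: ΔS = nC_V ln(T₂/T₁) + nR ln(V₂/V₁), with C_V = 5R/2 = 20.79 J mol⁻¹ K⁻¹ for a diatomic ideal gas.
ΔS = 0.827 × [20.79 × ln(606/523) + 8.314 × ln(56.6/20)] = 9.68 J/K.

ΔS = 9.68 J/K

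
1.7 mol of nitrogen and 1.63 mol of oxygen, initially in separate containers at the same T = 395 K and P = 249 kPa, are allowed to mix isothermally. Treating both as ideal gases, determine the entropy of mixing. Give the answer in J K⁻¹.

Mole fractions: x_A = 1.7/3.33 = 0.511, x_B = 0.489.
ΔS_mix = −R(n_A ln x_A + n_B ln x_B) = −8.314 × (1.7 ln 0.511 + 1.63 ln 0.489) = 19.2 J/K.

ΔS_mix = 19.2 J/K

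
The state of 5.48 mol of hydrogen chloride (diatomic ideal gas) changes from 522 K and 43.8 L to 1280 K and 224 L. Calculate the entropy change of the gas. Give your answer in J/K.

ΔS = 177 J/K

Entropy is a state function: ΔS = nC_V ln(T₂/T₁) + nR ln(V₂/V₁), with C_V = 5R/2 = 20.79 J mol⁻¹ K⁻¹ for a diatomic ideal gas.
ΔS = 5.48 × [20.79 × ln(1280/522) + 8.314 × ln(224/43.8)] = 177 J/K.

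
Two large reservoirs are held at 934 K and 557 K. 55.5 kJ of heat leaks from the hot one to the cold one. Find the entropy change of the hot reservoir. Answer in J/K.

The hot reservoir loses heat Q, so ΔS_hot = −Q/T_H = −55500/934 = -59.4 J/K.

ΔS_hot = -59.4 J/K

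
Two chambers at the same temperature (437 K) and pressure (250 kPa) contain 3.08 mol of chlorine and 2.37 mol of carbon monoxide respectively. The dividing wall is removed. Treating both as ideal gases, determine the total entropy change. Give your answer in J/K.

ΔS_mix = 31 J/K

Mole fractions: x_A = 3.08/5.45 = 0.565, x_B = 0.435.
ΔS_mix = −R(n_A ln x_A + n_B ln x_B) = −8.314 × (3.08 ln 0.565 + 2.37 ln 0.435) = 31 J/K.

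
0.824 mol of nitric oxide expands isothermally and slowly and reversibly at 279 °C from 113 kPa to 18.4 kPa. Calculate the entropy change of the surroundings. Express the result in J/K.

For an isothermal ideal gas ΔS_gas = nR ln(P₁/P₂) = 0.824 × 8.314 × ln(113/18.4) = 12.4 J/K.
The process is reversible, so ΔS_surr = −ΔS_gas = -12.4 J/K and ΔS_universe = 0.

ΔS_surr = -12.4 J/K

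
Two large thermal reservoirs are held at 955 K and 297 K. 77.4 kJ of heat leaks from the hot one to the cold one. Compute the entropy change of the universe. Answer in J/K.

ΔS_total = 180 J/K

ΔS_hot = −Q/T_H = −77400/955 = -81.05 J/K and ΔS_cold = +Q/T_C = 77400/297 = 260.6 J/K.
ΔS_total = -81.05 + 260.6 = 180 J/K, positive as the second law requires.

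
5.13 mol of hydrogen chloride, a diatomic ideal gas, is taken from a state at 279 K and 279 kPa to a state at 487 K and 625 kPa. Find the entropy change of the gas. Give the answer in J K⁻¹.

ΔS = nC_p ln(T₂/T₁) − nR ln(P₂/P₁), with C_p = 7R/2 = 29.1 J mol⁻¹ K⁻¹ for a diatomic ideal gas.
ΔS = 5.13 × [29.1 × ln(487/279) − 8.314 × ln(625/279)] = 48.8 J/K.

ΔS = 48.8 J/K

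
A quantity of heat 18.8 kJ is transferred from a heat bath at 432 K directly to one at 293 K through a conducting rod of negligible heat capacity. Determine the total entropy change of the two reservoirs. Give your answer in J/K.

ΔS_total = 20.6 J/K

ΔS_hot = −Q/T_H = −18800/432 = -43.52 J/K and ΔS_cold = +Q/T_C = 18800/293 = 64.16 J/K.
ΔS_total = -43.52 + 64.16 = 20.6 J/K, positive as the second law requires.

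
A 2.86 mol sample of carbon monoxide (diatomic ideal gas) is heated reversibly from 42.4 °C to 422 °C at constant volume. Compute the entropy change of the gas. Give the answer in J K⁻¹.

ΔS = 47 J/K

In kelvin: T₁ = 315.55 K, T₂ = 695.15 K. At constant volume, ΔS = nC_V ln(T₂/T₁) with C_V = 5R/2 = 20.79 J mol⁻¹ K⁻¹.
ΔS = 2.86 × 20.79 × ln(695.15/315.55) = 47 J/K.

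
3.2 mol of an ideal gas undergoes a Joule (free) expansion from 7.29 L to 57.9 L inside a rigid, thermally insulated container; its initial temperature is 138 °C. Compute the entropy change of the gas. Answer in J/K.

No heat is exchanged and no work is done, so the ideal-gas temperature stays constant.
Entropy is a state function; using a reversible isothermal path, ΔS_gas = nR ln(V₂/V₁) = 3.2 × 8.314 × ln(57.9/7.29) = 55.1 J/K.

ΔS_gas = 55.1 J/K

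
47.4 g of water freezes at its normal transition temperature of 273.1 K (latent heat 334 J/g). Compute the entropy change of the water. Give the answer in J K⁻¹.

ΔS = -58 J/K

Heat released by the substance: Q = −mL = −47.4 × 334 = −15831.6 J.
At constant T, ΔS = Q_rev/T = −15831.6 / 273.1 = -58 J/K.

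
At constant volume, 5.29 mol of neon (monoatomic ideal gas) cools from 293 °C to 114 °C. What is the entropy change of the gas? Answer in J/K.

ΔS = -25.1 J/K

In kelvin: T₁ = 566.15 K, T₂ = 387.15 K. At constant volume, ΔS = nC_V ln(T₂/T₁) with C_V = 3R/2 = 12.47 J mol⁻¹ K⁻¹.
ΔS = 5.29 × 12.47 × ln(387.15/566.15) = -25.1 J/K.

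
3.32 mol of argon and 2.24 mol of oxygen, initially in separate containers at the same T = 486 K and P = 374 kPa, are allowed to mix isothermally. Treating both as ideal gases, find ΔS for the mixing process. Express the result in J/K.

Mole fractions: x_A = 3.32/5.56 = 0.597, x_B = 0.403.
ΔS_mix = −R(n_A ln x_A + n_B ln x_B) = −8.314 × (3.32 ln 0.597 + 2.24 ln 0.403) = 31.2 J/K.

ΔS_mix = 31.2 J/K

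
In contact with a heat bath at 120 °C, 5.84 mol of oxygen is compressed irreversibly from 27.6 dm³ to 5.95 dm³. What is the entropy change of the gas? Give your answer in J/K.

Entropy is a state function, so ΔS_gas depends only on the end states.
For an isothermal ideal gas ΔS_gas = nR ln(V₂/V₁) = 5.84 × 8.314 × ln(5.95/27.6) = -74.5 J/K.

ΔS_gas = -74.5 J/K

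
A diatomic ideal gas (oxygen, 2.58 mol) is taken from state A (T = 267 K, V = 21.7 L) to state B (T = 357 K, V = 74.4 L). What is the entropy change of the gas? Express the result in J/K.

Entropy is a state function: ΔS = nC_V ln(T₂/T₁) + nR ln(V₂/V₁), with C_V = 5R/2 = 20.79 J mol⁻¹ K⁻¹ for a diatomic ideal gas.
ΔS = 2.58 × [20.79 × ln(357/267) + 8.314 × ln(74.4/21.7)] = 42 J/K.

ΔS = 42 J/K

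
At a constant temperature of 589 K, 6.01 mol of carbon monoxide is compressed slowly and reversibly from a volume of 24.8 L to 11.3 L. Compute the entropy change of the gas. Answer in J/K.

For an isothermal ideal gas ΔS_gas = nR ln(V₂/V₁) = 6.01 × 8.314 × ln(11.3/24.8) = -39.3 J/K.

ΔS_gas = -39.3 J/K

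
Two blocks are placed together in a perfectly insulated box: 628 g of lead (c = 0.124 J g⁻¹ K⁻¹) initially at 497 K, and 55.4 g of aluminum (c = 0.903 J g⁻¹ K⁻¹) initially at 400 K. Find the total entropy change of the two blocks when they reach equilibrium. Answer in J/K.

ΔS_total = 0.705 J/K

Energy balance: T_f = (m₁c₁T₁ + m₂c₂T₂)/(m₁c₁ + m₂c₂) = 459.06 K.
ΔS₁ = m₁c₁ ln(T_f/T₁) = 77.872 × ln(459.06/497) = -6.184 J/K.
ΔS₂ = m₂c₂ ln(T_f/T₂) = 50.0262 × ln(459.06/400) = 6.889 J/K.
ΔS_total = -6.184 + 6.889 = 0.705 J/K.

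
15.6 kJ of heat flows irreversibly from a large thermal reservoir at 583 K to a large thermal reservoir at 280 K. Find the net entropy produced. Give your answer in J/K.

ΔS_hot = −Q/T_H = −15600/583 = -26.758 J/K and ΔS_cold = +Q/T_C = 15600/280 = 55.714 J/K.
ΔS_total = -26.758 + 55.714 = 29 J/K, positive as the second law requires.

ΔS_total = 29 J/K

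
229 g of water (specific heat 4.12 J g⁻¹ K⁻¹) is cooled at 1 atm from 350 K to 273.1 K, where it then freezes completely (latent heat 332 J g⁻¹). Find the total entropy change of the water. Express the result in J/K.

ΔS = -512 J/K

Cooling step: ΔS₁ = m c ln(T_tr/T_i) = 229 × 4.12 × ln(273.1/350) = -234.1 J/K.
Phase change: ΔS₂ = −mL/T_tr = −229 × 332 / 273.1 = -278.4 J/K.
ΔS_total = (-234.1) + (-278.4) = -512 J/K.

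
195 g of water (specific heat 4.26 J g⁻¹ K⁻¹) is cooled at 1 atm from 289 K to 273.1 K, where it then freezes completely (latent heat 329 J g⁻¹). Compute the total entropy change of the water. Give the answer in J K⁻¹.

Cooling step: ΔS₁ = m c ln(T_tr/T_i) = 195 × 4.26 × ln(273.1/289) = -47.01 J/K.
Phase change: ΔS₂ = −mL/T_tr = −195 × 329 / 273.1 = -234.9 J/K.
ΔS_total = (-47.01) + (-234.9) = -282 J/K.

ΔS = -282 J/K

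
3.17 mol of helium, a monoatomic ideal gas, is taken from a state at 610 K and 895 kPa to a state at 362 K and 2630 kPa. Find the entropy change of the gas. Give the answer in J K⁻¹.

ΔS = nC_p ln(T₂/T₁) − nR ln(P₂/P₁), with C_p = 5R/2 = 20.79 J mol⁻¹ K⁻¹ for a monoatomic ideal gas.
ΔS = 3.17 × [20.79 × ln(362/610) − 8.314 × ln(2630/895)] = -62.8 J/K.

ΔS = -62.8 J/K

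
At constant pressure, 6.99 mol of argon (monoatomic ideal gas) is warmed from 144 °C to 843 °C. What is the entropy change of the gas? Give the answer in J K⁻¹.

ΔS = 143 J/K

In kelvin: T₁ = 417.15 K, T₂ = 1116.15 K. At constant pressure, ΔS = nC_p ln(T₂/T₁) with C_p = 5R/2 = 20.79 J mol⁻¹ K⁻¹.
ΔS = 6.99 × 20.79 × ln(1116.15/417.15) = 143 J/K.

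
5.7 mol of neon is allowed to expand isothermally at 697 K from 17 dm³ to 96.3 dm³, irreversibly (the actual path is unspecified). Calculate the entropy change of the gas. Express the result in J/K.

Entropy is a state function, so ΔS_gas depends only on the end states.
For an isothermal ideal gas ΔS_gas = nR ln(V₂/V₁) = 5.7 × 8.314 × ln(96.3/17) = 82.2 J/K.

ΔS_gas = 82.2 J/K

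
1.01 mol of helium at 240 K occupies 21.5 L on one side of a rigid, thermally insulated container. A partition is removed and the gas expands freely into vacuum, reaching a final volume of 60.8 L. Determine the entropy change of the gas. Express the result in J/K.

For an ideal gas in free expansion Q = 0 and W = 0, so T is unchanged.
Entropy is a state function; using a reversible isothermal path, ΔS_gas = nR ln(V₂/V₁) = 1.01 × 8.314 × ln(60.8/21.5) = 8.73 J/K.

ΔS_gas = 8.73 J/K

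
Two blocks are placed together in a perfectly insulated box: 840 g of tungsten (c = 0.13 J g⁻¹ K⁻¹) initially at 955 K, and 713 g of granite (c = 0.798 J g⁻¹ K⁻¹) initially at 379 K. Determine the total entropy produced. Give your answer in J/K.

ΔS_total = 47.5 J/K

Energy balance: T_f = (m₁c₁T₁ + m₂c₂T₂)/(m₁c₁ + m₂c₂) = 471.75 K.
ΔS₁ = m₁c₁ ln(T_f/T₁) = 109.2 × ln(471.75/955) = -77.015 J/K.
ΔS₂ = m₂c₂ ln(T_f/T₂) = 568.974 × ln(471.75/379) = 124.55 J/K.
ΔS_total = -77.015 + 124.55 = 47.5 J/K.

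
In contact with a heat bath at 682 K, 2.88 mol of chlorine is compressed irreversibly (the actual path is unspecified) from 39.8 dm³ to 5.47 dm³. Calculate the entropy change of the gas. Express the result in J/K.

Entropy is a state function, so ΔS_gas depends only on the end states.
For an isothermal ideal gas ΔS_gas = nR ln(V₂/V₁) = 2.88 × 8.314 × ln(5.47/39.8) = -47.5 J/K.

ΔS_gas = -47.5 J/K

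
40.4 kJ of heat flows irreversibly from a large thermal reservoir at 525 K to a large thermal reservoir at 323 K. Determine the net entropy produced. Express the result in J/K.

ΔS_hot = −Q/T_H = −40400/525 = -76.95 J/K and ΔS_cold = +Q/T_C = 40400/323 = 125.1 J/K.
ΔS_total = -76.95 + 125.1 = 48.1 J/K, positive as the second law requires.

ΔS_total = 48.1 J/K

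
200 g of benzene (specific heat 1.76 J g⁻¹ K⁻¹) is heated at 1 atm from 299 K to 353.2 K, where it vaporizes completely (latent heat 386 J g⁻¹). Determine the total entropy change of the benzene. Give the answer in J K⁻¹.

ΔS = 277 J/K

Warming step: ΔS₁ = m c ln(T_tr/T_i) = 200 × 1.76 × ln(353.2/299) = 58.64 J/K.
Phase change: ΔS₂ = +mL/T_tr = 200 × 386 / 353.2 = 218.6 J/K.
ΔS_total = (58.64) + (218.6) = 277 J/K.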